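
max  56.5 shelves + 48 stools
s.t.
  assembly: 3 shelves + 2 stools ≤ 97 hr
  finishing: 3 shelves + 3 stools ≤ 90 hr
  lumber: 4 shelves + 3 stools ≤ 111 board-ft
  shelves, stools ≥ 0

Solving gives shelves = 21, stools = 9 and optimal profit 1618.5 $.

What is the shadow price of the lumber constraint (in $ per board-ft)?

Binding: finishing and lumber. Non-binding: assembly (16 unused).
By complementary slackness, y = 0 for the non-binding constraint.
Dual feasibility on the basic columns requires 3·y_finishing + 4·y_lumber = 56.5, 3·y_finishing + 3·y_lumber = 48.
→ y_finishing = 7.5 and y_lumber = 8.5.
Shadow price of lumber = 8.5.

8.5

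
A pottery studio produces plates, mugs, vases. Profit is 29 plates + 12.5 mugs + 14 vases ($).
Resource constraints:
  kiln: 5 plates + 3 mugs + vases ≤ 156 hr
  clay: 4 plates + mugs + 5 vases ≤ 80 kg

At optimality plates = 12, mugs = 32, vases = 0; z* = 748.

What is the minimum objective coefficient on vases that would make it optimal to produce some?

20.5

Both kiln and clay are binding at x*.
From A_Bᵀ y = c: 5·y_kiln + 4·y_clay = 29; 3·y_kiln + 1·y_clay = 12.5.
This yields shadow prices y_kiln = 3, y_clay = 3.5.
vases enters the basis when its profit ≥ yᵀa₃ = 3·1 + 3.5·5 = 20.5.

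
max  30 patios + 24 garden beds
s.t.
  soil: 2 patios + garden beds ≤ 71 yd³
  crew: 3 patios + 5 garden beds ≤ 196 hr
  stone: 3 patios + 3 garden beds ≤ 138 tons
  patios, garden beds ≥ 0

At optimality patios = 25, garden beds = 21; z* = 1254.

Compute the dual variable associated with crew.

At the optimum: soil uses 71 of 71 (binding); crew uses 180 of 196 (slack = 16); stone uses 138 of 138 (binding).
Slack constraints have shadow price 0 (complementary slackness).
The binding rows give the dual system: 2·y_soil + 3·y_stone = 30 and 1·y_soil + 3·y_stone = 24.
Solving: y_soil = 6, y_stone = 6.
Shadow price of crew = 0.

0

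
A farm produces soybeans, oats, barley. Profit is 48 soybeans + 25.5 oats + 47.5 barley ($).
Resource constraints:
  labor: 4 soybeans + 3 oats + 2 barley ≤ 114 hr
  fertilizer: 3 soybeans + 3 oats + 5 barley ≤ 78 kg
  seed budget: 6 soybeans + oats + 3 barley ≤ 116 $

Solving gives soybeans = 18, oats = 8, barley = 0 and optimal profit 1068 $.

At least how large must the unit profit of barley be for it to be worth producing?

At the optimum: labor uses 96 of 114 (slack = 18); fertilizer uses 78 of 78 (binding); seed budget uses 116 of 116 (binding).
By complementary slackness, y = 0 for the non-binding constraint.
The binding rows give the dual system: 3·y_fertilizer + 6·y_seed budget = 48 and 3·y_fertilizer + 1·y_seed budget = 25.5.
Solving: y_fertilizer = 7, y_seed budget = 4.5.
barley enters the basis when its profit ≥ yᵀa₃ = 7·5 + 4.5·3 = 48.5.

48.5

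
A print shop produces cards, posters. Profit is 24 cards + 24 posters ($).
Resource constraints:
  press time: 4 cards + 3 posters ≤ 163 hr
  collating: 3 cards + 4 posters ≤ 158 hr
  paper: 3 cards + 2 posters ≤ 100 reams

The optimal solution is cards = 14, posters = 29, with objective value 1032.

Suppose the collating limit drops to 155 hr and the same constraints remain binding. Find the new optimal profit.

Binding: collating and paper. Non-binding: press time (20 unused).
Slack constraints have shadow price 0 (complementary slackness).
From A_Bᵀ y = c: 3·y_collating + 3·y_paper = 24; 4·y_collating + 2·y_paper = 24.
→ y_collating = 4 and y_paper = 4.
Δz = y_collating·Δb = 4 × (-3) = -12, so new z* = 1032 − 12 = 1020.

1020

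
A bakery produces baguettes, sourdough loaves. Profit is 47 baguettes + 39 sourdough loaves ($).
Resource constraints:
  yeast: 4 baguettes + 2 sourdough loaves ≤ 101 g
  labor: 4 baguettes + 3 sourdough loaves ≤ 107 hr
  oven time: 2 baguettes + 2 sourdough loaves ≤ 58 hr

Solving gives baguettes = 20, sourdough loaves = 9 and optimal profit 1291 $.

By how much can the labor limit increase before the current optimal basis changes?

Binding constraints: labor, oven time. The basis is B = [[4,3],[2,2]] with det 2.
Per unit increase in labor, x* moves by d = (1, -1).
The basis stays optimal until yeast becomes binding; allowable increase = 1.5 hr.

1.5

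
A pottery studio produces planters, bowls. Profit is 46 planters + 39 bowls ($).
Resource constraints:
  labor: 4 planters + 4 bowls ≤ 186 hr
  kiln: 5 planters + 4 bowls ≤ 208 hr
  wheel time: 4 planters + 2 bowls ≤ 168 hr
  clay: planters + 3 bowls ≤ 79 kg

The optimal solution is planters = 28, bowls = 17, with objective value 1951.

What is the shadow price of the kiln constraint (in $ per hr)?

9

Check each constraint at x*: labor 180/186 (slack 6); kiln 208/208 (tight); wheel time 146/168 (slack 22); clay 79/79 (tight).
By complementary slackness, y = 0 for the non-binding constraints.
From A_Bᵀ y = c: 5·y_kiln + 1·y_clay = 46; 4·y_kiln + 3·y_clay = 39.
→ y_kiln = 9 and y_clay = 1.
Shadow price of kiln = 9.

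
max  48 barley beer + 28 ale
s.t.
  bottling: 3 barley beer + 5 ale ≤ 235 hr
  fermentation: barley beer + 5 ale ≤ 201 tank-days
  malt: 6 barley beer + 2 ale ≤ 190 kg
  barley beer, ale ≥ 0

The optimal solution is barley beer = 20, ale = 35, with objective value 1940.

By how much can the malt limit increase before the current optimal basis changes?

Binding constraints: bottling, malt. The basis is B = [[3,5],[6,2]] with det -24.
Per unit increase in malt, x* moves by d = (0.2083, -0.125).
The basis stays optimal until ale reaches 0; allowable increase = 280 kg.

280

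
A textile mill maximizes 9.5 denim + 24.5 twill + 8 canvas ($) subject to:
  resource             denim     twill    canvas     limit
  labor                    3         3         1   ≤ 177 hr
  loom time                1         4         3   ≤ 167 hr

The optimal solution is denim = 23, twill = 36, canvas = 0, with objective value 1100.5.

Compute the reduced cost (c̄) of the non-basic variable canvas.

-8.5

Check each constraint at x*: labor 177/177 (tight); loom time 167/167 (tight).
Dual feasibility on the basic columns requires 3·y_labor + 1·y_loom time = 9.5, 3·y_labor + 4·y_loom time = 24.5.
This yields shadow prices y_labor = 1.5, y_loom time = 5.
Reduced cost of canvas: c₃ − yᵀa₃ = 8 − (1.5·1 + 5·3) = 8 − 16.5 = -8.5.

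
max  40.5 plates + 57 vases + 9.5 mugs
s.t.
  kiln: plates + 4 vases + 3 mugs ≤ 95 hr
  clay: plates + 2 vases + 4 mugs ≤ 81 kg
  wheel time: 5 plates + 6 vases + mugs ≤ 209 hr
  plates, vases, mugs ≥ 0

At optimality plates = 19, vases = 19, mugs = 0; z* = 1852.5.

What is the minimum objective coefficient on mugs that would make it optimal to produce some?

16.5

At the optimum: kiln uses 95 of 95 (binding); clay uses 57 of 81 (slack = 24); wheel time uses 209 of 209 (binding).
By complementary slackness, y = 0 for the non-binding constraint.
The binding rows give the dual system: 1·y_kiln + 5·y_wheel time = 40.5 and 4·y_kiln + 6·y_wheel time = 57.
Solving: y_kiln = 3, y_wheel time = 7.5.
mugs enters the basis when its profit ≥ yᵀa₃ = 3·3 + 7.5·1 = 16.5.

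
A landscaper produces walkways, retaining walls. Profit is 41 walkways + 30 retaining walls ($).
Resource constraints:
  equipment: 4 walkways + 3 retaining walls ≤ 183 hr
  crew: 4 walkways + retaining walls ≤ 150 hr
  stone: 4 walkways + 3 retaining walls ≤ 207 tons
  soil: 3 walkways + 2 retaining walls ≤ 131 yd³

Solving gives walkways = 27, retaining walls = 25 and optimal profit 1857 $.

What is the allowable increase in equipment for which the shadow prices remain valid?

13.5

Binding constraints: equipment, soil. The basis is B = [[4,3],[3,2]] with det -1.
Per unit increase in equipment, x* moves by d = (-2, 3).
The basis stays optimal until walkways reaches 0; allowable increase = 13.5 hr.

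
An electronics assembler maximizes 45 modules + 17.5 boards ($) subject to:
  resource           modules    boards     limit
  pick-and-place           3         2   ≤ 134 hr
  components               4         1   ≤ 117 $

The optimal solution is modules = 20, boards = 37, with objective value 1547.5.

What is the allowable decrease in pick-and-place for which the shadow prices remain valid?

46.25

Binding constraints: pick-and-place, components. The basis is B = [[3,2],[4,1]] with det -5.
Per unit decrease in pick-and-place, x* moves by d = (0.2, -0.8).
The basis stays optimal until boards reaches 0; allowable decrease = 46.25 hr.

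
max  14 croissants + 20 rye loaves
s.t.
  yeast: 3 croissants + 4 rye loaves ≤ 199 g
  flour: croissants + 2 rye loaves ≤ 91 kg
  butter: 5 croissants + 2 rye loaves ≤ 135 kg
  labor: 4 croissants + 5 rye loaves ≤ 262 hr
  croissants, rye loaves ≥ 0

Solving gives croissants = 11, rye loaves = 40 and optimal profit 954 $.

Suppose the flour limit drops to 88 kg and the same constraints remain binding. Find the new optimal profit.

927

Binding: flour and butter. Non-binding: yeast (6 unused), labor (18 unused).
By complementary slackness, y = 0 for the non-binding constraints.
From A_Bᵀ y = c: 1·y_flour + 5·y_butter = 14; 2·y_flour + 2·y_butter = 20.
Solving: y_flour = 9, y_butter = 1.
Δz = y_flour·Δb = 9 × (-3) = -27, so new z* = 954 − 27 = 927.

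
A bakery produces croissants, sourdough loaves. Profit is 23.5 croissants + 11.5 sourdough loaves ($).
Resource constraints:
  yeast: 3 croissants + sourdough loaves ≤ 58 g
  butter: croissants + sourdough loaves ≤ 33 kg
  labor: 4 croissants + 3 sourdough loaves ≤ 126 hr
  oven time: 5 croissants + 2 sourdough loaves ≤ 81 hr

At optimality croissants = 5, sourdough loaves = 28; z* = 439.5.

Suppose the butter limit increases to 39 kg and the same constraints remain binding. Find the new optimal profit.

At the optimum: yeast uses 43 of 58 (slack = 15); butter uses 33 of 33 (binding); labor uses 104 of 126 (slack = 22); oven time uses 81 of 81 (binding).
Since yeast, labor are not tight, their duals are 0.
Dual feasibility on the basic columns requires 1·y_butter + 5·y_oven time = 23.5, 1·y_butter + 2·y_oven time = 11.5.
This yields shadow prices y_butter = 3.5, y_oven time = 4.
Δz = y_butter·Δb = 3.5 × (6) = 21, so new z* = 439.5 + 21 = 460.5.

460.5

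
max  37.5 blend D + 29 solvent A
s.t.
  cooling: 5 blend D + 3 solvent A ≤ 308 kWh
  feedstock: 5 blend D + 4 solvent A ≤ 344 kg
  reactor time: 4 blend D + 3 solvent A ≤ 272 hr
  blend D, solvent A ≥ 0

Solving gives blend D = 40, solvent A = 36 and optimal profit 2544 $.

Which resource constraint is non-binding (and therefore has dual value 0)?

reactor time

cooling: 308/308 (binding)
feedstock: 344/344 (binding)
reactor time: 268/272 (slack 4)
By complementary slackness, a constraint with positive slack has shadow price 0 → reactor time.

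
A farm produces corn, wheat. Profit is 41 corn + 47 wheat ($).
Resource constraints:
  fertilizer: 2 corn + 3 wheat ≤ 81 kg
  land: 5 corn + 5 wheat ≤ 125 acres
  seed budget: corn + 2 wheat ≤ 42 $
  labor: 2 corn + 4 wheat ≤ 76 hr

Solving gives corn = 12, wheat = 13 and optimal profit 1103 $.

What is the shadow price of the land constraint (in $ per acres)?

7

Binding: land and labor. Non-binding: fertilizer (18 unused), seed budget (4 unused).
Slack constraints have shadow price 0 (complementary slackness).
Dual feasibility on the basic columns requires 5·y_land + 2·y_labor = 41, 5·y_land + 4·y_labor = 47.
Solving: y_land = 7, y_labor = 3.
Shadow price of land = 7.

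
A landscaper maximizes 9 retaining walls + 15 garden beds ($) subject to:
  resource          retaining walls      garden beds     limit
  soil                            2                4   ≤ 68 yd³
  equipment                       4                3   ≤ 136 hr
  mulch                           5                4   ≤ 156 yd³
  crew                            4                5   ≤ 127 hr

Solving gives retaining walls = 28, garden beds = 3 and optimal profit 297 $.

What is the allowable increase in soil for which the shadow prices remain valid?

Binding constraints: soil, crew. The basis is B = [[2,4],[4,5]] with det -6.
Per unit increase in soil, x* moves by d = (-0.8333, 0.6667).
The basis stays optimal until retaining walls reaches 0; allowable increase = 33.6 yd³.

33.6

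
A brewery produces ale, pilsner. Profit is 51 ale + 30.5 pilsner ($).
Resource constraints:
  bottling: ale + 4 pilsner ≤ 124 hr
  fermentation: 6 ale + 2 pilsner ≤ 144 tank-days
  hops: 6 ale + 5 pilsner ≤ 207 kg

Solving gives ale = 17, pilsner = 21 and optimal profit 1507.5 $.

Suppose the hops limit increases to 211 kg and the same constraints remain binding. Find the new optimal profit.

1525.5

Binding: fermentation and hops. Non-binding: bottling (23 unused).
Since bottling is not tight, its dual is 0.
The binding rows give the dual system: 6·y_fermentation + 6·y_hops = 51 and 2·y_fermentation + 5·y_hops = 30.5.
→ y_fermentation = 4 and y_hops = 4.5.
Δz = y_hops·Δb = 4.5 × (4) = 18, so new z* = 1507.5 + 18 = 1525.5.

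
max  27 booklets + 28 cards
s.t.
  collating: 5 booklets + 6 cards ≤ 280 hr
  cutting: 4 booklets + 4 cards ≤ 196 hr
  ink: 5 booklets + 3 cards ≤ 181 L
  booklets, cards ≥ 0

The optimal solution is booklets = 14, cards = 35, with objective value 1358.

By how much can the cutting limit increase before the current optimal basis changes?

Binding constraints: collating, cutting. The basis is B = [[5,6],[4,4]] with det -4.
Per unit increase in cutting, x* moves by d = (1.5, -1.25).
The basis stays optimal until ink becomes binding; allowable increase = 1.6 hr.

1.6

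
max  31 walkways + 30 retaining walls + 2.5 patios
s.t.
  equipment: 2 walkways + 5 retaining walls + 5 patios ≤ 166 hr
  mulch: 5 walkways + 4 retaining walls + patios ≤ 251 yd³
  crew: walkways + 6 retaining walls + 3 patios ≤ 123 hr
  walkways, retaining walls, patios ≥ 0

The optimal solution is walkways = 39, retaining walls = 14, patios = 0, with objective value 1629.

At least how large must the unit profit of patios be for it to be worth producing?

Check each constraint at x*: equipment 148/166 (slack 18); mulch 251/251 (tight); crew 123/123 (tight).
Since equipment is not tight, its dual is 0.
Dual feasibility on the basic columns requires 5·y_mulch + 1·y_crew = 31, 4·y_mulch + 6·y_crew = 30.
Solving: y_mulch = 6, y_crew = 1.
patios enters the basis when its profit ≥ yᵀa₃ = 6·1 + 1·3 = 9.

9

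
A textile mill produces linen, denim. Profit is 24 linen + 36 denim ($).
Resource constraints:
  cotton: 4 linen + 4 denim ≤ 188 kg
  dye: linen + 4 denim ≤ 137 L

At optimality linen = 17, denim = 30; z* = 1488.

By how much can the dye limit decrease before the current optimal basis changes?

Binding constraints: cotton, dye. The basis is B = [[4,4],[1,4]] with det 12.
Per unit decrease in dye, x* moves by d = (0.3333, -0.3333).
The basis stays optimal until denim reaches 0; allowable decrease = 90 L.

90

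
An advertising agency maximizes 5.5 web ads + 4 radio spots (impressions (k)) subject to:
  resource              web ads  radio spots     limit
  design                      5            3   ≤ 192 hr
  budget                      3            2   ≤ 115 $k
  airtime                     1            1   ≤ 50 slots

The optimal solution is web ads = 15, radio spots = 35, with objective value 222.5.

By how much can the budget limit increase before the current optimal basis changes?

6

Binding constraints: budget, airtime. The basis is B = [[3,2],[1,1]] with det 1.
Per unit increase in budget, x* moves by d = (1, -1).
The basis stays optimal until design becomes binding; allowable increase = 6 $k.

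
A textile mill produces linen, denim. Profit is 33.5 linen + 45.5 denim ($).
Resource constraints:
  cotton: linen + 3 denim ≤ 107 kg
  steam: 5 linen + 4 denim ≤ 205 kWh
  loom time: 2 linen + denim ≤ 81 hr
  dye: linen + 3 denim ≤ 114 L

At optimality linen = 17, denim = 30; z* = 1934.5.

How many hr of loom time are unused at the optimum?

loom time used = 2·17 + 1·30 = 64; slack = 81 − 64 = 17.

17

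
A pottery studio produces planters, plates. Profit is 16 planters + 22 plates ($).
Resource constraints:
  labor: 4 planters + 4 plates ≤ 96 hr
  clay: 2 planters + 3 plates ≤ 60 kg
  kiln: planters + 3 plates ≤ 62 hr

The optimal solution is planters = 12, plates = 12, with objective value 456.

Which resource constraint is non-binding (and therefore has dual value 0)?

kiln

labor: 96/96 (binding)
clay: 60/60 (binding)
kiln: 48/62 (slack 14)
By complementary slackness, a constraint with positive slack has shadow price 0 → kiln.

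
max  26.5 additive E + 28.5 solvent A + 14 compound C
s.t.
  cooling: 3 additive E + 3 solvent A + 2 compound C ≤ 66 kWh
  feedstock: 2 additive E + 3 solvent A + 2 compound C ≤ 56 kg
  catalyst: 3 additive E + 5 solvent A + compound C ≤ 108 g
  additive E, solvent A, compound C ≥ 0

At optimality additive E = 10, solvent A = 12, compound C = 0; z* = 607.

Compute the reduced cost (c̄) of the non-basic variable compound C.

At the optimum: cooling uses 66 of 66 (binding); feedstock uses 56 of 56 (binding); catalyst uses 90 of 108 (slack = 18).
By complementary slackness, y = 0 for the non-binding constraint.
From A_Bᵀ y = c: 3·y_cooling + 2·y_feedstock = 26.5; 3·y_cooling + 3·y_feedstock = 28.5.
This yields shadow prices y_cooling = 7.5, y_feedstock = 2.
Reduced cost of compound C: c₃ − yᵀa₃ = 14 − (7.5·2 + 2·2) = 14 − 19 = -5.

-5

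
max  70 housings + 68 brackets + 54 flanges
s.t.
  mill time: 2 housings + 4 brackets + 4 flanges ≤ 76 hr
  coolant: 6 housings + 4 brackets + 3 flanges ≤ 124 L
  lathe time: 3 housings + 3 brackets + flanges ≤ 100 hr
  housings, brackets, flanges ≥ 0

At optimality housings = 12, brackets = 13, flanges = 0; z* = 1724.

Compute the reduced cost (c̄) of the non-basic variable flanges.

At the optimum: mill time uses 76 of 76 (binding); coolant uses 124 of 124 (binding); lathe time uses 75 of 100 (slack = 25).
Slack constraints have shadow price 0 (complementary slackness).
The binding rows give the dual system: 2·y_mill time + 6·y_coolant = 70 and 4·y_mill time + 4·y_coolant = 68.
→ y_mill time = 8 and y_coolant = 9.
Reduced cost of flanges: c₃ − yᵀa₃ = 54 − (8·4 + 9·3) = 54 − 59 = -5.

-5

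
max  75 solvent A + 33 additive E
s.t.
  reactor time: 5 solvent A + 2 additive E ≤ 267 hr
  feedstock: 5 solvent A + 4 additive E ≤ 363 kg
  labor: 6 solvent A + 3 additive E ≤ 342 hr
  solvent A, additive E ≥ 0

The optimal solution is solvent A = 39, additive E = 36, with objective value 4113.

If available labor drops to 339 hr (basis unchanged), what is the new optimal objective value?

Check each constraint at x*: reactor time 267/267 (tight); feedstock 339/363 (slack 24); labor 342/342 (tight).
Since feedstock is not tight, its dual is 0.
Dual feasibility on the basic columns requires 5·y_reactor time + 6·y_labor = 75, 2·y_reactor time + 3·y_labor = 33.
This yields shadow prices y_reactor time = 9, y_labor = 5.
Δz = y_labor·Δb = 5 × (-3) = -15, so new z* = 4113 − 15 = 4098.

4098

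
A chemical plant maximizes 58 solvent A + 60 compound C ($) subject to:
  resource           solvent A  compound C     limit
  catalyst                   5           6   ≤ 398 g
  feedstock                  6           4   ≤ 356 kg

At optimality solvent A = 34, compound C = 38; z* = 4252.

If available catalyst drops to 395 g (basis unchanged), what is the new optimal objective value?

Check each constraint at x*: catalyst 398/398 (tight); feedstock 356/356 (tight).
From A_Bᵀ y = c: 5·y_catalyst + 6·y_feedstock = 58; 6·y_catalyst + 4·y_feedstock = 60.
This yields shadow prices y_catalyst = 8, y_feedstock = 3.
Δz = y_catalyst·Δb = 8 × (-3) = -24, so new z* = 4252 − 24 = 4228.

4228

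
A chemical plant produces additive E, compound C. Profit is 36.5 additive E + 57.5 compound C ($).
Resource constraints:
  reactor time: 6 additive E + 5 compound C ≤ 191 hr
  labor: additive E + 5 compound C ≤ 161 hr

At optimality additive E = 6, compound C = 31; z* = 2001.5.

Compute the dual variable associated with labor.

6.5

Check each constraint at x*: reactor time 191/191 (tight); labor 161/161 (tight).
Dual feasibility on the basic columns requires 6·y_reactor time + 1·y_labor = 36.5, 5·y_reactor time + 5·y_labor = 57.5.
Solving: y_reactor time = 5, y_labor = 6.5.
Shadow price of labor = 6.5.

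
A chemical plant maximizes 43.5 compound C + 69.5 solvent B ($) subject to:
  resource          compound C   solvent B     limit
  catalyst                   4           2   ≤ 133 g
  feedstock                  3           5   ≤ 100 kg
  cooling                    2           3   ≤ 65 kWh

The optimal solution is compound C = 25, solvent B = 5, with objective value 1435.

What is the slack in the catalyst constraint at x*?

catalyst used = 4·25 + 2·5 = 110; slack = 133 − 110 = 23.

23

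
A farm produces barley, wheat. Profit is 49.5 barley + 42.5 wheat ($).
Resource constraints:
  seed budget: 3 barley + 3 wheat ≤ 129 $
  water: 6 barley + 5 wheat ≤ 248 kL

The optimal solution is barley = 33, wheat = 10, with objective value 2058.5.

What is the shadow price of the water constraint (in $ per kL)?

7

At the optimum: seed budget uses 129 of 129 (binding); water uses 248 of 248 (binding).
Dual feasibility on the basic columns requires 3·y_seed budget + 6·y_water = 49.5, 3·y_seed budget + 5·y_water = 42.5.
→ y_seed budget = 2.5 and y_water = 7.
Shadow price of water = 7.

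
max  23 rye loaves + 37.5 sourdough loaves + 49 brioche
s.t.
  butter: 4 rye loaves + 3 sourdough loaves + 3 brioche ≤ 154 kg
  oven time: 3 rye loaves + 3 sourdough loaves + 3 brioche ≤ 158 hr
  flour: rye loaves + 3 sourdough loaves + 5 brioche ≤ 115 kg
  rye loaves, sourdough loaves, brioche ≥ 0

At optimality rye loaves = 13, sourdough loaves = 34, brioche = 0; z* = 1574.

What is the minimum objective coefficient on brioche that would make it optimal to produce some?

55.5

Check each constraint at x*: butter 154/154 (tight); oven time 141/158 (slack 17); flour 115/115 (tight).
By complementary slackness, y = 0 for the non-binding constraint.
Dual feasibility on the basic columns requires 4·y_butter + 1·y_flour = 23, 3·y_butter + 3·y_flour = 37.5.
Solving: y_butter = 3.5, y_flour = 9.
brioche enters the basis when its profit ≥ yᵀa₃ = 3.5·3 + 9·5 = 55.5.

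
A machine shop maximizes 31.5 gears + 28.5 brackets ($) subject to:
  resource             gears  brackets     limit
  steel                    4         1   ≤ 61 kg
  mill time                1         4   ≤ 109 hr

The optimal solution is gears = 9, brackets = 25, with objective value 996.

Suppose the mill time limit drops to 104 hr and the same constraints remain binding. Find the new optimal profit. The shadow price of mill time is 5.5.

Δb = -5, so new z* = 996 + (5.5)·(-5) = 996 − 27.5 = 968.5.

968.5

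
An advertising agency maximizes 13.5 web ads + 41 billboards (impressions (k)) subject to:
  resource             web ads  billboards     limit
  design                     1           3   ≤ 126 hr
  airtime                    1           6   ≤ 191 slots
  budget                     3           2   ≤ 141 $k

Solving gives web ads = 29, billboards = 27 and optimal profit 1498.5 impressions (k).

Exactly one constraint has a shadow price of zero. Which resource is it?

design

design: 110/126 (slack 16)
airtime: 191/191 (binding)
budget: 141/141 (binding)
By complementary slackness, a constraint with positive slack has shadow price 0 → design.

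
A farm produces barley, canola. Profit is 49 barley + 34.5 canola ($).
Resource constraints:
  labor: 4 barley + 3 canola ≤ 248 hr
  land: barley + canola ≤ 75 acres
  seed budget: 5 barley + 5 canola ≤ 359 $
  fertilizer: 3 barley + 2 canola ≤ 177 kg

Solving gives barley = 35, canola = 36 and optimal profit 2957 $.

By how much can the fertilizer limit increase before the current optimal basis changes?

Binding constraints: labor, fertilizer. The basis is B = [[4,3],[3,2]] with det -1.
Per unit increase in fertilizer, x* moves by d = (3, -4).
The basis stays optimal until canola reaches 0; allowable increase = 9 kg.

9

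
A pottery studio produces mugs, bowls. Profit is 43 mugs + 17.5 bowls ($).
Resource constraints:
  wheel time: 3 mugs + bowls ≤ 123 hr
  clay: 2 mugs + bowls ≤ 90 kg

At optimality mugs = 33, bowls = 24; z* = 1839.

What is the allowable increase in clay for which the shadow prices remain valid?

Binding constraints: wheel time, clay. The basis is B = [[3,1],[2,1]] with det 1.
Per unit increase in clay, x* moves by d = (-1, 3).
The basis stays optimal until mugs reaches 0; allowable increase = 33 kg.

33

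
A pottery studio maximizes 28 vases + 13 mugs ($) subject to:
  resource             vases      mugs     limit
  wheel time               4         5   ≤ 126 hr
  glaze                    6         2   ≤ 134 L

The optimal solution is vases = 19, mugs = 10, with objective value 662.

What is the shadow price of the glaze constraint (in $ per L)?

Both wheel time and glaze are binding at x*.
Dual feasibility on the basic columns requires 4·y_wheel time + 6·y_glaze = 28, 5·y_wheel time + 2·y_glaze = 13.
→ y_wheel time = 1 and y_glaze = 4.
Shadow price of glaze = 4.

4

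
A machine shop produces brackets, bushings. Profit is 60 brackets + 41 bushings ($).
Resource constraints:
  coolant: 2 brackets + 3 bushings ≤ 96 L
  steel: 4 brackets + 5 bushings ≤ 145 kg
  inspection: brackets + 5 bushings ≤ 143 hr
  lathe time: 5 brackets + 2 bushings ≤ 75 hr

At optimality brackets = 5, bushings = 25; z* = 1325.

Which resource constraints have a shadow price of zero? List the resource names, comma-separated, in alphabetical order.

coolant, inspection

coolant: 85/96 (slack 11)
steel: 145/145 (binding)
inspection: 130/143 (slack 13)
lathe time: 75/75 (binding)
By complementary slackness, a constraint with positive slack has shadow price 0 → coolant, inspection.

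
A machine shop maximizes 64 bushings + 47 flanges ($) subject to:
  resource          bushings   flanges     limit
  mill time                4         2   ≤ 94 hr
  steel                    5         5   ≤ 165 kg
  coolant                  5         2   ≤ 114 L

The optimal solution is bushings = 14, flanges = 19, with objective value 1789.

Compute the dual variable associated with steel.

At the optimum: mill time uses 94 of 94 (binding); steel uses 165 of 165 (binding); coolant uses 108 of 114 (slack = 6).
Since coolant is not tight, its dual is 0.
From A_Bᵀ y = c: 4·y_mill time + 5·y_steel = 64; 2·y_mill time + 5·y_steel = 47.
This yields shadow prices y_mill time = 8.5, y_steel = 6.
Shadow price of steel = 6.

6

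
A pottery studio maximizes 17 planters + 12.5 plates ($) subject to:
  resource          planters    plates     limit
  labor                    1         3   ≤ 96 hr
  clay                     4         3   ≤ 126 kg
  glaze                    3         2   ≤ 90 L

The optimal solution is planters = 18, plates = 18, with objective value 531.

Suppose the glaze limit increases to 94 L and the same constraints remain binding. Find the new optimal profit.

535

At the optimum: labor uses 72 of 96 (slack = 24); clay uses 126 of 126 (binding); glaze uses 90 of 90 (binding).
Slack constraints have shadow price 0 (complementary slackness).
Dual feasibility on the basic columns requires 4·y_clay + 3·y_glaze = 17, 3·y_clay + 2·y_glaze = 12.5.
Solving: y_clay = 3.5, y_glaze = 1.
Δz = y_glaze·Δb = 1 × (4) = 4, so new z* = 531 + 4 = 535.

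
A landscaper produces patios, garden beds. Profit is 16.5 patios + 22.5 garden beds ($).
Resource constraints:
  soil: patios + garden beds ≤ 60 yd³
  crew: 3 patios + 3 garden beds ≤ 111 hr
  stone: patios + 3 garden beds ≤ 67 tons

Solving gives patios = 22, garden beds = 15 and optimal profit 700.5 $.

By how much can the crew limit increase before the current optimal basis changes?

Binding constraints: crew, stone. The basis is B = [[3,3],[1,3]] with det 6.
Per unit increase in crew, x* moves by d = (0.5, -0.1667).
The basis stays optimal until soil becomes binding; allowable increase = 69 hr.

69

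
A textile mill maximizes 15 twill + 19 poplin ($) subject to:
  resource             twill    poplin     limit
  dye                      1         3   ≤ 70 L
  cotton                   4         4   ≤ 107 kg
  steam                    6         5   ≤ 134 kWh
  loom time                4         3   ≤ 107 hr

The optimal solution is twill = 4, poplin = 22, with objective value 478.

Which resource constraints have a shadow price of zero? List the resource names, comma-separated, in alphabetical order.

dye: 70/70 (binding)
cotton: 104/107 (slack 3)
steam: 134/134 (binding)
loom time: 82/107 (slack 25)
By complementary slackness, a constraint with positive slack has shadow price 0 → cotton, loom time.

cotton, loom time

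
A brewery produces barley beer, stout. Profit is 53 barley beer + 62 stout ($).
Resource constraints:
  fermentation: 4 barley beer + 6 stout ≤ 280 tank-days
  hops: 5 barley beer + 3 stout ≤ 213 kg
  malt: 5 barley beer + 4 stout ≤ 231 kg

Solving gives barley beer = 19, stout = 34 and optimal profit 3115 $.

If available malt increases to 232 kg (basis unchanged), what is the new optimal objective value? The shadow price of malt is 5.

Δb = 1, so new z* = 3115 + (5)·(1) = 3115 + 5 = 3120.

3120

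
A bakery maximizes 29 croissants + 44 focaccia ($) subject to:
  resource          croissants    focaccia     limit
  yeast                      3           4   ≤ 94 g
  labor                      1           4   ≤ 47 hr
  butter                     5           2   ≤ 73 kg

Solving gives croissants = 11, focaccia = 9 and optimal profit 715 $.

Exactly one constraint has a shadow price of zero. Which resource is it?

yeast: 69/94 (slack 25)
labor: 47/47 (binding)
butter: 73/73 (binding)
By complementary slackness, a constraint with positive slack has shadow price 0 → yeast.

yeast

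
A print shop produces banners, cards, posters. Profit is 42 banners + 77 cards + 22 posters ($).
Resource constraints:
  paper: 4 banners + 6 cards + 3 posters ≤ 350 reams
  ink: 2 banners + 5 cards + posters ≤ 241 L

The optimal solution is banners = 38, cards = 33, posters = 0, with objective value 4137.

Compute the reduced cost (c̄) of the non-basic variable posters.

-6

Check each constraint at x*: paper 350/350 (tight); ink 241/241 (tight).
Dual feasibility on the basic columns requires 4·y_paper + 2·y_ink = 42, 6·y_paper + 5·y_ink = 77.
This yields shadow prices y_paper = 7, y_ink = 7.
Reduced cost of posters: c₃ − yᵀa₃ = 22 − (7·3 + 7·1) = 22 − 28 = -6.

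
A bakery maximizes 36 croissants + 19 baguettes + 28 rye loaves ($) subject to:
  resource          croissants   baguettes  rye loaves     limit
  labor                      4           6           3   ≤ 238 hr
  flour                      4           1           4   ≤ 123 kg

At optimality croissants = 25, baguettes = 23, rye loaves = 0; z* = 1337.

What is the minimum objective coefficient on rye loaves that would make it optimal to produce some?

34

At the optimum: labor uses 238 of 238 (binding); flour uses 123 of 123 (binding).
Dual feasibility on the basic columns requires 4·y_labor + 4·y_flour = 36, 6·y_labor + 1·y_flour = 19.
This yields shadow prices y_labor = 2, y_flour = 7.
rye loaves enters the basis when its profit ≥ yᵀa₃ = 2·3 + 7·4 = 34.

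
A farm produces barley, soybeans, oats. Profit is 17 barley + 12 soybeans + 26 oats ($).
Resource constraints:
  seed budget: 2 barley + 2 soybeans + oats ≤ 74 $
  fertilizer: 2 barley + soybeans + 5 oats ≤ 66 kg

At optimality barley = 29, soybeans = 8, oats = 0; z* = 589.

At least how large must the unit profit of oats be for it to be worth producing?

28.5

At the optimum: seed budget uses 74 of 74 (binding); fertilizer uses 66 of 66 (binding).
Dual feasibility on the basic columns requires 2·y_seed budget + 2·y_fertilizer = 17, 2·y_seed budget + 1·y_fertilizer = 12.
Solving: y_seed budget = 3.5, y_fertilizer = 5.
oats enters the basis when its profit ≥ yᵀa₃ = 3.5·1 + 5·5 = 28.5.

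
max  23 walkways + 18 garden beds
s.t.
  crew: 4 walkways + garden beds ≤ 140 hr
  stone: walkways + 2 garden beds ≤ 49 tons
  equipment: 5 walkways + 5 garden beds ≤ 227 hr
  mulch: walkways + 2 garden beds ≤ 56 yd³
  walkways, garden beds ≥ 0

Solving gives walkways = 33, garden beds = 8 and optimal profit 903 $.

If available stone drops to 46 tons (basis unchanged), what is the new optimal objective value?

Check each constraint at x*: crew 140/140 (tight); stone 49/49 (tight); equipment 205/227 (slack 22); mulch 49/56 (slack 7).
Slack constraints have shadow price 0 (complementary slackness).
The binding rows give the dual system: 4·y_crew + 1·y_stone = 23 and 1·y_crew + 2·y_stone = 18.
Solving: y_crew = 4, y_stone = 7.
Δz = y_stone·Δb = 7 × (-3) = -21, so new z* = 903 − 21 = 882.

882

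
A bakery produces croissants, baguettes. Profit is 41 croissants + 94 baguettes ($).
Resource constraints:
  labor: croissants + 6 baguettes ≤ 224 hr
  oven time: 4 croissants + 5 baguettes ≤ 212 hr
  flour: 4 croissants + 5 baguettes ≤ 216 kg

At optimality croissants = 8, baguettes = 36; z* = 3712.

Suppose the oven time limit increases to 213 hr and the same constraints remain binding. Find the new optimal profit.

3720

Binding: labor and oven time. Non-binding: flour (4 unused).
By complementary slackness, y = 0 for the non-binding constraint.
Dual feasibility on the basic columns requires 1·y_labor + 4·y_oven time = 41, 6·y_labor + 5·y_oven time = 94.
→ y_labor = 9 and y_oven time = 8.
Δz = y_oven time·Δb = 8 × (1) = 8, so new z* = 3712 + 8 = 3720.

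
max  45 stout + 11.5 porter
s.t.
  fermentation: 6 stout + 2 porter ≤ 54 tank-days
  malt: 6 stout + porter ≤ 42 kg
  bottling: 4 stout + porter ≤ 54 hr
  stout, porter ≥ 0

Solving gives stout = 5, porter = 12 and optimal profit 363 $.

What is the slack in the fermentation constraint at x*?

0

fermentation used = 6·5 + 2·12 = 54; slack = 54 − 54 = 0.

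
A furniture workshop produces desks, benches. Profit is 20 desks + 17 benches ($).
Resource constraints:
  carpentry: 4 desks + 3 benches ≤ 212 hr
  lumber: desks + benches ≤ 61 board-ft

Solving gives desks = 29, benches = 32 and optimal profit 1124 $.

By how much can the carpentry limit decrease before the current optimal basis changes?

29

Binding constraints: carpentry, lumber. The basis is B = [[4,3],[1,1]] with det 1.
Per unit decrease in carpentry, x* moves by d = (-1, 1).
The basis stays optimal until desks reaches 0; allowable decrease = 29 hr.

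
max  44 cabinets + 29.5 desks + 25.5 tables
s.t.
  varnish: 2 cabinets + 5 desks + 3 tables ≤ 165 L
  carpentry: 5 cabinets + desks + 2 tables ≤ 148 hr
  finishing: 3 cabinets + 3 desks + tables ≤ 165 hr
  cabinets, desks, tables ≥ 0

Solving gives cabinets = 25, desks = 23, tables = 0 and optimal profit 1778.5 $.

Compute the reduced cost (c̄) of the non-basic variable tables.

Check each constraint at x*: varnish 165/165 (tight); carpentry 148/148 (tight); finishing 144/165 (slack 21).
By complementary slackness, y = 0 for the non-binding constraint.
The binding rows give the dual system: 2·y_varnish + 5·y_carpentry = 44 and 5·y_varnish + 1·y_carpentry = 29.5.
→ y_varnish = 4.5 and y_carpentry = 7.
Reduced cost of tables: c₃ − yᵀa₃ = 25.5 − (4.5·3 + 7·2) = 25.5 − 27.5 = -2.

-2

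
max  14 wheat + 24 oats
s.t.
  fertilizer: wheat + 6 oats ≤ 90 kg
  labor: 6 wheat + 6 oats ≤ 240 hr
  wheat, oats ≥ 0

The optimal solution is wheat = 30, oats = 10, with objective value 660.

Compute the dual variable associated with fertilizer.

2

At the optimum: fertilizer uses 90 of 90 (binding); labor uses 240 of 240 (binding).
From A_Bᵀ y = c: 1·y_fertilizer + 6·y_labor = 14; 6·y_fertilizer + 6·y_labor = 24.
This yields shadow prices y_fertilizer = 2, y_labor = 2.
Shadow price of fertilizer = 2.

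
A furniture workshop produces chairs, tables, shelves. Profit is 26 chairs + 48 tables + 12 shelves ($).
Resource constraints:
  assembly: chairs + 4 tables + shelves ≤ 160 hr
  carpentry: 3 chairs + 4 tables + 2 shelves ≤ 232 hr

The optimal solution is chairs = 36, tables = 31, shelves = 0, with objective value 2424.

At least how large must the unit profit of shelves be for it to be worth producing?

19

Both assembly and carpentry are binding at x*.
Dual feasibility on the basic columns requires 1·y_assembly + 3·y_carpentry = 26, 4·y_assembly + 4·y_carpentry = 48.
This yields shadow prices y_assembly = 5, y_carpentry = 7.
shelves enters the basis when its profit ≥ yᵀa₃ = 5·1 + 7·2 = 19.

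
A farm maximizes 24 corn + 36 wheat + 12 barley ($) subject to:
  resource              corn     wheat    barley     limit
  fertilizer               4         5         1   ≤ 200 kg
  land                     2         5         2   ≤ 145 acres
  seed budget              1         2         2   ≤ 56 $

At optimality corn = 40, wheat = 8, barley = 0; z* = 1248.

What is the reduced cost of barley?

-8

Binding: fertilizer and seed budget. Non-binding: land (25 unused).
Since land is not tight, its dual is 0.
Dual feasibility on the basic columns requires 4·y_fertilizer + 1·y_seed budget = 24, 5·y_fertilizer + 2·y_seed budget = 36.
This yields shadow prices y_fertilizer = 4, y_seed budget = 8.
Reduced cost of barley: c₃ − yᵀa₃ = 12 − (4·1 + 8·2) = 12 − 20 = -8.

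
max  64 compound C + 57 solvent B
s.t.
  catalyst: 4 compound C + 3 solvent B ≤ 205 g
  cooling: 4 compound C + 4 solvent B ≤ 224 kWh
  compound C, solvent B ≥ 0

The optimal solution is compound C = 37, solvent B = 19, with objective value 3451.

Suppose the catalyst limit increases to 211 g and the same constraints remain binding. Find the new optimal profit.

3493

Both catalyst and cooling are binding at x*.
Dual feasibility on the basic columns requires 4·y_catalyst + 4·y_cooling = 64, 3·y_catalyst + 4·y_cooling = 57.
→ y_catalyst = 7 and y_cooling = 9.
Δz = y_catalyst·Δb = 7 × (6) = 42, so new z* = 3451 + 42 = 3493.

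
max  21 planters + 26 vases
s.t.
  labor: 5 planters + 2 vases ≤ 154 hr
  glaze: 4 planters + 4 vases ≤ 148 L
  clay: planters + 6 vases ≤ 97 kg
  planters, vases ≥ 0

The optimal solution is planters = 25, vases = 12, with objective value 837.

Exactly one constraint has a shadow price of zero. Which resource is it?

labor: 149/154 (slack 5)
glaze: 148/148 (binding)
clay: 97/97 (binding)
By complementary slackness, a constraint with positive slack has shadow price 0 → labor.

labor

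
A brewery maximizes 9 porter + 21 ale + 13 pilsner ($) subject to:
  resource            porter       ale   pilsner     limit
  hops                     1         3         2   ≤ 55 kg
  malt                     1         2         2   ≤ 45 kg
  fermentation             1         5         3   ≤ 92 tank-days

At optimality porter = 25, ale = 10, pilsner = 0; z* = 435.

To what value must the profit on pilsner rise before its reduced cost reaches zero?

Binding: hops and malt. Non-binding: fermentation (17 unused).
Since fermentation is not tight, its dual is 0.
From A_Bᵀ y = c: 1·y_hops + 1·y_malt = 9; 3·y_hops + 2·y_malt = 21.
Solving: y_hops = 3, y_malt = 6.
pilsner enters the basis when its profit ≥ yᵀa₃ = 3·2 + 6·2 = 18.

18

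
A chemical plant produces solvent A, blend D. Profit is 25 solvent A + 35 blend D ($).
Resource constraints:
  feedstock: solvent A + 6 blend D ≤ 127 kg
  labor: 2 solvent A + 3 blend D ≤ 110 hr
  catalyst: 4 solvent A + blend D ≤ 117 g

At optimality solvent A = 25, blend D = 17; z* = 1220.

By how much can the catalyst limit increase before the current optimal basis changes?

Binding constraints: feedstock, catalyst. The basis is B = [[1,6],[4,1]] with det -23.
Per unit increase in catalyst, x* moves by d = (0.2609, -0.0435).
The basis stays optimal until labor becomes binding; allowable increase = 23 g.

23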